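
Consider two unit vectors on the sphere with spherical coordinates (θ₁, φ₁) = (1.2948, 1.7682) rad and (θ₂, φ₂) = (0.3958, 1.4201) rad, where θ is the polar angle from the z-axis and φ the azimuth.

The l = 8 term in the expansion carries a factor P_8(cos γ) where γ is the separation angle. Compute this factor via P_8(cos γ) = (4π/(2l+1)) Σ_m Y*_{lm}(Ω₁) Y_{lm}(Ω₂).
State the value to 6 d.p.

Summing Y*_{l m}(θ₁,φ₁)·Y_{l m}(θ₂,φ₂) over m ∈ [−8, 8]; prefactor 4π/(2·8+1) = 0.739198:
  term(m=-8) = -0.00009 + 0.00003j   from Y*(Ω₁)=-0.00319 + 0.37854j, Y(Ω₂)=0.00009 + 0.00024j
  term(m=-7) = -0.00079 + 0.00067j   from Y*(Ω₁)=0.42123 - 0.08056j, Y(Ω₂)=-0.00210 + 0.00119j
  term(m=-6) = -0.00024 + 0.00043j   from Y*(Ω₁)=-0.01282 - 0.03150j, Y(Ω₂)=-0.00900 - 0.01144j
  term(m=-5) = 0.00363 - 0.02121j   from Y*(Ω₁)=0.28754 - 0.18995j, Y(Ω₂)=0.04273 - 0.04554j
  term(m=-4) = -0.00572 - 0.03171j   from Y*(Ω₁)=-0.11683 - 0.11782j, Y(Ω₂)=0.15995 + 0.11008j
  term(m=-3) = 0.05771 + 0.09930j   from Y*(Ω₁)=0.15199 - 0.22592j, Y(Ω₂)=-0.18426 + 0.37942j
  term(m=-2) = 0.09251 + 0.07732j   from Y*(Ω₁)=-0.19860 - 0.08275j, Y(Ω₂)=-0.53513 - 0.16635j
  term(m=-1) = -0.05122 - 0.01859j   from Y*(Ω₁)=0.04614 - 0.23069j, Y(Ω₂)=0.03477 - 0.22898j
  term(m=+0) = 0.09613 + 0.00000j   from Y*(Ω₁)=-0.22785 + 0.00000j, Y(Ω₂)=-0.42190 + 0.00000j
  term(m=+1) = -0.05122 + 0.01859j   from Y*(Ω₁)=-0.04614 - 0.23069j, Y(Ω₂)=-0.03477 - 0.22898j
  term(m=+2) = 0.09251 - 0.07732j   from Y*(Ω₁)=-0.19860 + 0.08275j, Y(Ω₂)=-0.53513 + 0.16635j
  term(m=+3) = 0.05771 - 0.09930j   from Y*(Ω₁)=-0.15199 - 0.22592j, Y(Ω₂)=0.18426 + 0.37942j
  term(m=+4) = -0.00572 + 0.03171j   from Y*(Ω₁)=-0.11683 + 0.11782j, Y(Ω₂)=0.15995 - 0.11008j
  term(m=+5) = 0.00363 + 0.02121j   from Y*(Ω₁)=-0.28754 - 0.18995j, Y(Ω₂)=-0.04273 - 0.04554j
  term(m=+6) = -0.00024 - 0.00043j   from Y*(Ω₁)=-0.01282 + 0.03150j, Y(Ω₂)=-0.00900 + 0.01144j
  term(m=+7) = -0.00079 - 0.00067j   from Y*(Ω₁)=-0.42123 - 0.08056j, Y(Ω₂)=0.00210 + 0.00119j
  term(m=+8) = -0.00009 - 0.00003j   from Y*(Ω₁)=-0.00319 - 0.37854j, Y(Ω₂)=0.00009 - 0.00024j
Σ over m = 0.28773 - 0.00000j; ×(4π/17) → 0.21269 - 0.00000j. Real part: 0.212690

0.212690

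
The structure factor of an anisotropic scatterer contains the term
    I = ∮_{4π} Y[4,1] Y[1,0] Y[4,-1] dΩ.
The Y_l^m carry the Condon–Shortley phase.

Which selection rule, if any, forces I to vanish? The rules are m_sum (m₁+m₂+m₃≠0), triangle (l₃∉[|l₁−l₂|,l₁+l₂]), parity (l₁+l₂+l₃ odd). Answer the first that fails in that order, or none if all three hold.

parity

Σmᵢ = 0  ✓
l₃∈[|l₁−l₂|,l₁+l₂]=[3,5], have l₃=4  ✓
Σlᵢ = 9 ⇒ odd  ✗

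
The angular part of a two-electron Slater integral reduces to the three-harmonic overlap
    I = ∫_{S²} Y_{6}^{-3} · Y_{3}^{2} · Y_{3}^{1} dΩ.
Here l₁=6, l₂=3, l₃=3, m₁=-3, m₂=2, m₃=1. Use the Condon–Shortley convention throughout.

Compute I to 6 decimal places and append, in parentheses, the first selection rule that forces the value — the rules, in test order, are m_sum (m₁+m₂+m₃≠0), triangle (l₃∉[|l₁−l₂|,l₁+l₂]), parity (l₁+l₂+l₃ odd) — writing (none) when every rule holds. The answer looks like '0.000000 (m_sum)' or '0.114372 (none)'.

-0.230476 (none)

m-sum 0 ✓  L=12 even ✓  3≤3≤9 ✓
Π(2lᵢ+1) = 13×7×7 = 637
triangle coeff Δ(6,3,3) = 1/12012
Σ_t [3,3]: t=3:−1/1296 = -1/1296
(3j)²=100/3003 [(6 3 3; 0 0 0)], sign=+1
Σ_t [5,5]: t=5:−1/5760 = -1/5760
(3j)²=9/286 [(6 3 3; -3 2 1)], sign=-1
⇒ 4πI² = 1050/1573
I = (-1)√(1050/1573/(4π)) = -0.23047581
No selection rule forces the value: the integral is nonzero (none).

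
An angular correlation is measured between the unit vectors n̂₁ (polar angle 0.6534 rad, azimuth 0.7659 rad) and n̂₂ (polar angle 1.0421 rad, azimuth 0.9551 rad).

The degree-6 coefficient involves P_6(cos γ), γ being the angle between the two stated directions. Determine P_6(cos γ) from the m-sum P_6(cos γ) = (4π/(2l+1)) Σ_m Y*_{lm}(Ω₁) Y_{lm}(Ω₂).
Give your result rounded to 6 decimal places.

-0.137879

Addition theorem: P_6(cos γ) = (4π/13) Σ_m Y*_{lm}(Ω₁) Y_{lm}(Ω₂), m = −6…6:
  m=-6: Y*=-0.002845-0.024210i  Y=+0.170415+0.105090i  product +0.002059-0.004425i
  m=-5: Y*=-0.085214-0.070031i  Y=+0.025553+0.404347i  product +0.026139-0.036246i
  m=-4: Y*=-0.288278+0.022529i  Y=-0.277652+0.223979i  product +0.074995-0.070824i
  m=-3: Y*=-0.303840+0.341640i  Y=+0.040964+0.011615i  product -0.016415+0.010466i
  m=-2: Y*=+0.012992+0.332983i  Y=+0.116698+0.330527i  product -0.108544+0.043152i
  m=-1: Y*=-0.114207-0.109838i  Y=-0.051463+0.072747i  product +0.013868-0.002656i
  m=+0: Y*=-0.389078-0.000000i  Y=+0.326011+0.000000i  product -0.126844-0.000000i
  m=+1: Y*=+0.114207-0.109838i  Y=+0.051463+0.072747i  product +0.013868+0.002656i
  m=+2: Y*=+0.012992-0.332983i  Y=+0.116698-0.330527i  product -0.108544-0.043152i
  m=+3: Y*=+0.303840+0.341640i  Y=-0.040964+0.011615i  product -0.016415-0.010466i
  m=+4: Y*=-0.288278-0.022529i  Y=-0.277652-0.223979i  product +0.074995+0.070824i
  m=+5: Y*=+0.085214-0.070031i  Y=-0.025553+0.404347i  product +0.026139+0.036246i
  m=+6: Y*=-0.002845+0.024210i  Y=+0.170415-0.105090i  product +0.002059+0.004425i
Total Σ_m = -0.142637-0.000000i. Multiply by 0.966644: -0.137879-0.000000i. P_6(cos γ) = -0.137879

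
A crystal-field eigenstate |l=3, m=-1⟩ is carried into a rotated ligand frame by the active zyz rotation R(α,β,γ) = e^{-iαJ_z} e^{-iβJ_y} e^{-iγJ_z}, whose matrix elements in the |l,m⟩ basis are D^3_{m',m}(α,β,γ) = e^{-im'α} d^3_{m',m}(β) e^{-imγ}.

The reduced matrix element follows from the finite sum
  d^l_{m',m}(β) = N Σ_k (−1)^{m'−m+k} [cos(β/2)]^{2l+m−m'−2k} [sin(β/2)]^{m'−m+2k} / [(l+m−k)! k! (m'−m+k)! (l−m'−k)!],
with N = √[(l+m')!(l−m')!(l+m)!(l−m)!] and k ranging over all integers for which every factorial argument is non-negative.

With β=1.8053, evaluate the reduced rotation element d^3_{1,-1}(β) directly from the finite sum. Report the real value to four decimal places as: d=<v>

d^3_{1,-1}(β=1.8053) via the finite sum:
Half-angle: c=0.619532, s=0.784971. N=√(24·2·2·24)=48.000000
The bounds max(0,m−m')=0 and min(l+m,l−m')=2 give 3 terms
  k=0: (−1)^2·48.0000/(8)·0.6195^4·0.7850^2 = +0.544645
  k=1: (−1)^3·48.0000/(6)·0.6195^2·0.7850^4 = -1.165824
  k=2: (−1)^4·48.0000/(48)·0.6195^0·0.7850^6 = +0.233950
d^3_{1,-1}(1.8053) = +0.544645 -1.165824 +0.233950 = -0.387228

d=-0.3872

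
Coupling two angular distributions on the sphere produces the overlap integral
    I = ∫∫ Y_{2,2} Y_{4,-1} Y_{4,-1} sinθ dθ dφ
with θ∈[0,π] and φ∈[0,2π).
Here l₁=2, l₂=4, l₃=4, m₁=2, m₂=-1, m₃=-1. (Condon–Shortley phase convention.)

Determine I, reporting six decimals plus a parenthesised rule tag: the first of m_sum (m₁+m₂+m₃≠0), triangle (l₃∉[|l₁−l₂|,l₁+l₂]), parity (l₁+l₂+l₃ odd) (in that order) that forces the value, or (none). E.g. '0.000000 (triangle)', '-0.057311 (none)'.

Checks pass: Σm=0; 10 even; l₃=4∈[2,6].
(2·2+1)(2·4+1)(2·4+1) = 405
Δ: 2! 2! 6! / 11! → 1/13860
sum: t=0:+1/192 t=1:−1/36 t=2:+1/192 = -5/288
3j²(2 4 4; 0 0 0) = Δ·Π!·Σ² = 20/693  (sign -1)
sum: t=0:+1/144 = 1/144
3j²(2 4 4; 2 -1 -1) = Δ·Π!·Σ² = 10/231  (sign -1)
combine: 4πI² = 405·20/693·10/231 = 3000/5929
take √, sign +1: I = 0.20066192
No selection rule forces the value: the integral is nonzero (none).

0.200662 (none)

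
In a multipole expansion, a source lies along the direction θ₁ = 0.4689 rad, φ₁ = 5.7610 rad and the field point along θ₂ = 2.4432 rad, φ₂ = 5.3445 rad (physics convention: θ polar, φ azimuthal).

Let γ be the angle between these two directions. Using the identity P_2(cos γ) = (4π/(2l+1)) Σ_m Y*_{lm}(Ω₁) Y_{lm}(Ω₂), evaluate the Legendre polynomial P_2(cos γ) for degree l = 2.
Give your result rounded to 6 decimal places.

-0.238561

Expand P_2 via completeness: Σ_{m} conj(Y_{2,m}) at Ω₁ times Y_{2,m} at Ω₂ —
  [-2]  conj(Y_{2,-2})(Ω₁) = (0.039635, -0.068204) ; Y_{2,-2}(Ω₂) = (-0.048196, 0.152252) ; Δ = (0.008474, 0.009322)
  [-1]  conj(Y_{2,-1})(Ω₁) = (0.269932, -0.155337) ; Y_{2,-1}(Ω₂) = (-0.224783, -0.306933) ; Δ = (-0.108354, -0.047934)
  [+0]  conj(Y_{2,0})(Ω₁) = (0.437557, -0.000000) ; Y_{2,0}(Ω₂) = (0.239603, 0.000000) ; Δ = (0.104840, 0.000000)
  [+1]  conj(Y_{2,1})(Ω₁) = (-0.269932, -0.155337) ; Y_{2,1}(Ω₂) = (0.224783, -0.306933) ; Δ = (-0.108354, 0.047934)
  [+2]  conj(Y_{2,2})(Ω₁) = (0.039635, 0.068204) ; Y_{2,2}(Ω₂) = (-0.048196, -0.152252) ; Δ = (0.008474, -0.009322)
Accumulated sum (-0.094920, 0.000000); after 4π/(2l+1) scaling, (-0.238561, 0.000000) ⇒ P_2 = -0.238561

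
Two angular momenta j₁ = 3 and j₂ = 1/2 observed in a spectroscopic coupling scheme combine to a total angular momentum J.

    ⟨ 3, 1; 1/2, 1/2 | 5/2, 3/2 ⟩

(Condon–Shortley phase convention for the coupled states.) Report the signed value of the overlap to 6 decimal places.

−√(2/7) ≈ -0.534522

triangle: 1!·5!·0!/7! = 120/5040
(j±m)!: 4!·2!·1!·0!·4!·1! = 1152
prefactor² = (2J+1)·Δ·N² = 1152/7
  k=1: −1/(1!·0!·1!·0!·4!·0!) = -1/24
Σ = -1/24  ⇒  CG² = 1152/7·(-1/24)² = 2/7
CG = −√(2/7) = -0.534522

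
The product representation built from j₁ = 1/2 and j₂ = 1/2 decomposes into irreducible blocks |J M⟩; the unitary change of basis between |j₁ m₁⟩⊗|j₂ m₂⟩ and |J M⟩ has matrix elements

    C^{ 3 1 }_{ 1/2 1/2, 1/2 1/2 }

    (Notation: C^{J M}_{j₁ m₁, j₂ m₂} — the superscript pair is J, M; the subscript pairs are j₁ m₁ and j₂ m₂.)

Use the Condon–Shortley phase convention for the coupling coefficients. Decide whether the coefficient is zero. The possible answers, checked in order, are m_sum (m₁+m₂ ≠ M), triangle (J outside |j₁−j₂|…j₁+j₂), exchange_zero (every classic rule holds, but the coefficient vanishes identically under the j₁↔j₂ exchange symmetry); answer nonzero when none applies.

m-sum: m₁+m₂ = 1/2+1/2 = 1, M = 1  ✓
triangle: need |j₁−j₂| ≤ J ≤ j₁+j₂, i.e. J ∈ [0, 1]; J = 3 is outside ✗ ⇒ coefficient is 0

triangle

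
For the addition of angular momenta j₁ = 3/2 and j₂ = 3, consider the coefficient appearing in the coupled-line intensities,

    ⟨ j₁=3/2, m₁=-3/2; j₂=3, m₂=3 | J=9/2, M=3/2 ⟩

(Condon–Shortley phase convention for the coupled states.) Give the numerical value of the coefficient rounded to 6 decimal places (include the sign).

triangle: 0!·3!·6!/10! = 4320/3628800
(j±m)!: 0!·3!·6!·0!·6!·3! = 18662400
prefactor² = (2J+1)·Δ·N² = 1555200/7
  k=0: +1/(0!·0!·3!·6!·0!·0!) = 1/4320
Σ = 1/4320  ⇒  CG² = 1555200/7·(1/4320)² = 1/84
CG = +√(1/84) = +0.109109

+0.109109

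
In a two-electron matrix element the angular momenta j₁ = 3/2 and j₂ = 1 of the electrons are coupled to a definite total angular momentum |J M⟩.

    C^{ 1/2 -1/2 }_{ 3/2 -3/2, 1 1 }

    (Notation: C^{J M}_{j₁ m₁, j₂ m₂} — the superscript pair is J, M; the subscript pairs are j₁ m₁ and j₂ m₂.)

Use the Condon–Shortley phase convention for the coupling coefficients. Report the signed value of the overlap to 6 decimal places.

+√(1/2) = +0.707107

j₁+j₂−J=2  J+j₁−j₂=1  J−j₁+j₂=0  j₁+j₂+J+1=4
(j₁±m₁, j₂±m₂, J±M) = (0,3,2,0,0,1)
P² = 2
sum k=2..2:
  [2] +1/2 = 1/2
S = 1/2
C² = P²·S² = 1/2 ; C = +0.707107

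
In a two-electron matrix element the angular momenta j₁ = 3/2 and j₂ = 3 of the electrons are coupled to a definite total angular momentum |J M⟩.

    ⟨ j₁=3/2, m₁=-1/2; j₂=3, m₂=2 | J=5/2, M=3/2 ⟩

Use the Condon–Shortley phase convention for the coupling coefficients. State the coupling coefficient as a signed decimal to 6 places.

+0.267261  (= +√(1/14))

triangle: 2!·1!·4!/8! = 48/40320
(j±m)!: 1!·2!·5!·1!·4!·1! = 5760
prefactor² = (2J+1)·Δ·N² = 288/7
  k=1: −1/(1!·1!·1!·4!·0!·0!) = -1/24
  k=2: +1/(2!·0!·0!·3!·1!·1!) = 1/12
Σ = 1/24  ⇒  CG² = 288/7·(1/24)² = 1/14
CG = +√(1/14) = +0.267261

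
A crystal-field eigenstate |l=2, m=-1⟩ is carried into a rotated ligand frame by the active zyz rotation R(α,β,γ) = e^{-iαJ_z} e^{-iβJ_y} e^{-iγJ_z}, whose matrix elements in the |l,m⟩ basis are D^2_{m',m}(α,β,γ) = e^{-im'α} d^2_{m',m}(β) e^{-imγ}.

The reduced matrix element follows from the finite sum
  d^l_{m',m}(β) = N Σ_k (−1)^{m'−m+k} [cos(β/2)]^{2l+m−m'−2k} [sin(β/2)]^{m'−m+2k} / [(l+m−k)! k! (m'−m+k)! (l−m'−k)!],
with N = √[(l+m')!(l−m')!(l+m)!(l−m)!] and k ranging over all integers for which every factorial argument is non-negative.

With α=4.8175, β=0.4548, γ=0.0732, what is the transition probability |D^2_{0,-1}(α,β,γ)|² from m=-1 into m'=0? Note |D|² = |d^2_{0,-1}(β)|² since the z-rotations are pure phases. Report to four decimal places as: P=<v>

P=0.2336

First d^2_{0,-1}(β=0.4548), then the phase factors e^{-i(0)α} and e^{-i(-1)γ}:
With c≡cos(β/2)=0.974256 and s≡sin(β/2)=0.225445, N=[2·2·1·6]^{1/2}=4.898979
Admissible k: 0..1 (factorial args all ≥0)
  k=0: (−1)^1·4.8990/(2)·0.9743^3·0.2254^1 = -0.510665
  k=1: (−1)^2·4.8990/(2)·0.9743^1·0.2254^3 = +0.027345
d^2_{0,-1}(0.4548) = -0.510665 +0.027345 = -0.483320
|D^2_{0,-1}|² = |d^2_{0,-1}(β)|² = (-0.483320)² = 0.233598 (the z-rotation phases have unit modulus)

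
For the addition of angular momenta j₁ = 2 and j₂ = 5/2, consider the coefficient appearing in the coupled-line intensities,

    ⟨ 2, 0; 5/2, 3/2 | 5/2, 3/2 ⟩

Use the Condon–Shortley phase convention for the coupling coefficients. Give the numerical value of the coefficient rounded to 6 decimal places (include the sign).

j₁+j₂−J=2  J+j₁−j₂=2  J−j₁+j₂=3  j₁+j₂+J+1=8
(j₁±m₁, j₂±m₂, J±M) = (2,2,4,1,4,1)
P² = 288/35
sum k=1..2:
  [1] −1/6 = -1/6
  [2] +1/8 = 1/8
S = -1/24
C² = P²·S² = 1/70 ; C = -0.119523

-0.119523  (= −√(1/70))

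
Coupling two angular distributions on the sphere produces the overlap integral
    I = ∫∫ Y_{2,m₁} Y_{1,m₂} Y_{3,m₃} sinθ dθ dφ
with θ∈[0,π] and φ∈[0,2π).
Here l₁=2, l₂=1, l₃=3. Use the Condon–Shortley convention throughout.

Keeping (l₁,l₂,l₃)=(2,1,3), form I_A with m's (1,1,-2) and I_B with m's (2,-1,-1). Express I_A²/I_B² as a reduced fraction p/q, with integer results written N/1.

10/1

Same 2,1,3: normalisation and zero-m 3j drop out of the ratio.
A: Δ: 0! 4! 2! / 7! → 1/105; sum: t=0:+1/12 = 1/12; 3j²(2 1 3; 1 1 -2) = Δ·Π!·Σ² = 2/21  (sign -1)
B: Δ: 0! 4! 2! / 7! → 1/105; sum: t=0:+1/48 = 1/48; 3j²(2 1 3; 2 -1 -1) = Δ·Π!·Σ² = 1/105  (sign +1)
I_A²/I_B² = (2/21)/(1/105) = 10/1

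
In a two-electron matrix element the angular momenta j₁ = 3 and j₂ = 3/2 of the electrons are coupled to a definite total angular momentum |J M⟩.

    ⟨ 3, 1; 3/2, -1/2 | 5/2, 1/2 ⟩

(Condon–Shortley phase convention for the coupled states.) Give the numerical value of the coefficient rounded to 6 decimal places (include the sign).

triangle: 2!*4!*1!/8! = 48/40320
(j±m)!: 4!*2!*1!*2!*3!*2! = 1152
prefactor² = (2J+1)*Δ*N² = 288/35
  k=0: +1/(0!*2!*2!*1!*2!*0!) = 1/8
  k=1: −1/(1!*1!*1!*0!*3!*1!) = -1/6
Σ = -1/24  ⇒  CG² = 288/35*(-1/24)² = 1/70
CG = −√(1/70) = -0.119523

-0.119523  (= −√(1/70))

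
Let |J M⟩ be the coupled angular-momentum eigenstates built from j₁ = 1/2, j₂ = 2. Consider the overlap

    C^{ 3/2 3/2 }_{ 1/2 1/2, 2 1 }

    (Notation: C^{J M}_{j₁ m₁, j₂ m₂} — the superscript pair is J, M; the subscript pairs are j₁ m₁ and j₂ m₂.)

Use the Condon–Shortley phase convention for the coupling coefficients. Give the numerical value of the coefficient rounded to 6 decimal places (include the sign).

+0.447214

√[4·1!0!3!/5! · 1!0!3!1!3!0!] = √(36/5)
  +(−1)^0/∏(0,1,0,3,0,0)! = 1/6  (running 1/6)
⟨..|..⟩ = √(36/5)·(1/6) = +0.447214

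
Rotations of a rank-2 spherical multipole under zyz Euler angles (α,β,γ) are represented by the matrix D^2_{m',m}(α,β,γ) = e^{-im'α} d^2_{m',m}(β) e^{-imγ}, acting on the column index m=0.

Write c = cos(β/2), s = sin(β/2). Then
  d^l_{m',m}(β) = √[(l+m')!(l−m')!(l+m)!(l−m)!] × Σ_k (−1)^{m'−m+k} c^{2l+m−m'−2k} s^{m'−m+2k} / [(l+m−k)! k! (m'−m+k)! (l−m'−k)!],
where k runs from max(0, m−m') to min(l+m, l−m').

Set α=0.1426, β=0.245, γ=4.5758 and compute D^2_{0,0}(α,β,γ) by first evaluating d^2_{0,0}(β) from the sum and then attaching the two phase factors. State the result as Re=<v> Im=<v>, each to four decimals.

Re=0.9117 Im=0.0000

First d^2_{0,0}(β=0.2450), then the phase factors e^{-i(0)α} and e^{-i(0)γ}:
Half-angle: c=0.992506, s=0.122194. N=√(2·2·2·2)=4.000000
k: max(0,(0)−(0))=0 … min(2+(0),2−(0))=2
  k=0: (−1)^0·4.0000/(4)·0.9925^4·0.1222^0 = +0.970360
  k=1: (−1)^1·4.0000/(1)·0.9925^2·0.1222^2 = -0.058834
  k=2: (−1)^2·4.0000/(4)·0.9925^0·0.1222^4 = +0.000223
d^2_{0,0}(0.2450) = +0.970360 -0.058834 +0.000223 = +0.911750
Phases: e^{-i·(0)·0.1426}=+1.000000+0.000000i, e^{-i·(0)·4.5758}=+1.000000+0.000000i ⇒ D=+0.911750+0.000000i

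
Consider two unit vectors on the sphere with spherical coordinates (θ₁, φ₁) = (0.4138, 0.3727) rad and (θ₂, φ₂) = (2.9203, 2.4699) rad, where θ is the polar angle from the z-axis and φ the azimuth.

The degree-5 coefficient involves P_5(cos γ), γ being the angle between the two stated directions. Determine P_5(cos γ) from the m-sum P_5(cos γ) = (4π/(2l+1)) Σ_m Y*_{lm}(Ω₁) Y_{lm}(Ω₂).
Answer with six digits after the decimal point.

-0.252134

Addition theorem: P_5(cos γ) = (4π/11) Σ_m Y*_{lm}(Ω₁) Y_{lm}(Ω₂), m = −5…5:
  m=-5: Y*=-0.00141 + 0.00467j  Y=0.00023 + 0.00005j  product -0.00000 + 0.00000j
  m=-4: Y*=0.00281 + 0.03502j  Y=0.00299 - 0.00146j  product 0.00006 + 0.00010j
  m=-3: Y*=0.06438 + 0.13237j  Y=0.01190 - 0.02499j  product 0.00407 - 0.00003j
  m=-2: Y*=0.27929 + 0.25779j  Y=-0.03332 - 0.14400j  product 0.02781 - 0.04881j
  m=-1: Y*=0.48240 + 0.18860j  Y=-0.36868 - 0.29310j  product -0.12257 - 0.21093j
  m=+0: Y*=0.06348 + 0.00000j  Y=-0.62165 + 0.00000j  product -0.03946 + 0.00000j
  m=+1: Y*=-0.48240 + 0.18860j  Y=0.36868 - 0.29310j  product -0.12257 + 0.21093j
  m=+2: Y*=0.27929 - 0.25779j  Y=-0.03332 + 0.14400j  product 0.02781 + 0.04881j
  m=+3: Y*=-0.06438 + 0.13237j  Y=-0.01190 - 0.02499j  product 0.00407 + 0.00003j
  m=+4: Y*=0.00281 - 0.03502j  Y=0.00299 + 0.00146j  product 0.00006 - 0.00010j
  m=+5: Y*=0.00141 + 0.00467j  Y=-0.00023 + 0.00005j  product -0.00000 - 0.00000j
Accumulated sum -0.22071 + 0.00000j; after 4π/(2l+1) scaling, -0.25213 + 0.00000j ⇒ P_5 = -0.252134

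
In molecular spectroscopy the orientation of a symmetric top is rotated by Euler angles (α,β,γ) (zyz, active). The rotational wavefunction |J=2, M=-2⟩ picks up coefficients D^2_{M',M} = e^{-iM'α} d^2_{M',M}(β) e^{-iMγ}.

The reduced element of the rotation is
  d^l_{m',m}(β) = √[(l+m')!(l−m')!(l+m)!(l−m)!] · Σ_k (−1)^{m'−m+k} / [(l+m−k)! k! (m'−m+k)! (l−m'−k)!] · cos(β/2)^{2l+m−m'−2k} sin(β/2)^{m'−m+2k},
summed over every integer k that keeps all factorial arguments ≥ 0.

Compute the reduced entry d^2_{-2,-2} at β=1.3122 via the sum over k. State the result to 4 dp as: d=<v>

d^2_{-2,-2}(β=1.3122) via the finite sum:
Half-angle: c=0.792377, s=0.610031. N=√(1·24·1·24)=24.000000
The bounds max(0,m−m')=0 and min(l+m,l−m')=0 give 1 term
  k=0: (−1)^0·24.0000/(24)·0.7924^4·0.6100^0 = +0.394211
d^2_{-2,-2}(1.3122) = +0.394211

d=0.3942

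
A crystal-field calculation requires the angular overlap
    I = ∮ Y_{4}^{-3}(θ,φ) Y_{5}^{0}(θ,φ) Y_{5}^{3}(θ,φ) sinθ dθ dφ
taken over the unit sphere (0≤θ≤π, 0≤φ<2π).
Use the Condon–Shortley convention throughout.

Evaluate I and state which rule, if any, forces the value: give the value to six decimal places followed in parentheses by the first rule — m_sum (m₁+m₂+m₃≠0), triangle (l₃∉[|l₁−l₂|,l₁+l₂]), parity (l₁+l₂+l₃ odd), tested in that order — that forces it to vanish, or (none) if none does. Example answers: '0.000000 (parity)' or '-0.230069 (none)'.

m-sum 0 ✓  L=14 even ✓  1≤5≤9 ✓
Π(2lᵢ+1) = 9×11×11 = 1089
triangle coeff Δ(4,5,5) = 1/3153150
Σ_t [0,4]: t=0:+1/69120 t=1:−1/1728 t=2:+1/576 t=3:−1/1728 t=4:+1/69120 = 7/11520
(3j)²=2/143 [(4 5 5; 0 0 0)], sign=-1
Σ_t [3,4]: t=3:−1/6912 t=4:+1/17280 = -1/11520
(3j)²=2/143 [(4 5 5; -3 0 3)], sign=-1
⇒ 4πI² = 36/169
I = (+1)√(36/169/(4π)) = 0.13019760
No selection rule forces the value: the integral is nonzero (none).

0.130198 (none)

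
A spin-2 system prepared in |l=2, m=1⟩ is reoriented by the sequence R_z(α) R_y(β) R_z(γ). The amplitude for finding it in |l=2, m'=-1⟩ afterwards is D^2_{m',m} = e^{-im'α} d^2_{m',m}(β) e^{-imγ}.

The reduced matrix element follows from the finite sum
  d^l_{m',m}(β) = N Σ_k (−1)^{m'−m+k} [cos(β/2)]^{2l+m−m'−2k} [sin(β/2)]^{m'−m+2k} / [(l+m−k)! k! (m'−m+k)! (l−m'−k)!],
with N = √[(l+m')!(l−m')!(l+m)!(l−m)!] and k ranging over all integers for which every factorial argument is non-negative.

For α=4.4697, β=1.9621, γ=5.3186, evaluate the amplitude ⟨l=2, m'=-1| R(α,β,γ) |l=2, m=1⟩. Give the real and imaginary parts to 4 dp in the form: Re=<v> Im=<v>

D^2_{-1,1}(4.4697,1.9621,5.3186) = e^{-i·-1·4.4697}·d^2_{-1,1}(1.9621)·e^{-i·1·5.3186}. Compute d first:
With c≡cos(β/2)=0.556150 and s≡sin(β/2)=0.831082, N=[1·6·6·1]^{1/2}=6.000000
The bounds max(0,m−m')=2 and min(l+m,l−m')=3 give 2 terms
  k=2: (−1)^0·6.0000/(2)·0.5562^2·0.8311^2 = +0.640904
  k=3: (−1)^1·6.0000/(6)·0.5562^0·0.8311^4 = -0.477062
d^2_{-1,1}(1.9621) = +0.640904 -0.477062 = +0.163842
D = (-0.240314-0.970695i)·(+0.163842)·(+0.569758+0.821813i) = +0.108268-0.122972i

Re=0.1083 Im=-0.1230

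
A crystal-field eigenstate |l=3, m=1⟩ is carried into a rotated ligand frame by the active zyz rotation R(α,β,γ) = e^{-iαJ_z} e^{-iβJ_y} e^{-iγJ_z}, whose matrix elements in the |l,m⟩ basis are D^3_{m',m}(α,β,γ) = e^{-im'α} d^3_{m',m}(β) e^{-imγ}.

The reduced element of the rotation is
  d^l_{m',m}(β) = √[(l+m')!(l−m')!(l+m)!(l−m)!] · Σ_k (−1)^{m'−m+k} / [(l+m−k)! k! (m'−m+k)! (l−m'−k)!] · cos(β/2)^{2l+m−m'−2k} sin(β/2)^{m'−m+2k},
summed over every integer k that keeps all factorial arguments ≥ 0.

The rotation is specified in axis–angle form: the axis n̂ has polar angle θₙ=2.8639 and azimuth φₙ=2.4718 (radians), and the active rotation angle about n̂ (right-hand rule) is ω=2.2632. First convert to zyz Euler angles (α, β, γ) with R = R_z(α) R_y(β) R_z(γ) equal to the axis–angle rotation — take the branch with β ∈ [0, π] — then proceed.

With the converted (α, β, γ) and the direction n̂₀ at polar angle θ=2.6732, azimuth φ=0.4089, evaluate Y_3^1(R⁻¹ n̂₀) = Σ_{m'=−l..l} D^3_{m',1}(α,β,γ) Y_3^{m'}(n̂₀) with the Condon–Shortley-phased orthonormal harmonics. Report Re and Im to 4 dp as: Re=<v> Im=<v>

Axis–angle → zyz. n̂ = (sinθₙcosφₙ, sinθₙsinφₙ, cosθₙ) = (-0.214910, +0.170191, -0.961691), ω = 2.2632.
R = I cosω + sinω [n̂]ₓ + (1−cosω) n̂n̂ᵀ gives
  R = [-0.562718, +0.680301, +0.469616; -0.800152, -0.590933, -0.102738; +0.207619, -0.433576, +0.876873]
β = atan2(√(R₁₃²+R₂₃²), R₃₃) = 0.501478; α = atan2(R₂₃, R₁₃) mod 2π = 6.067809; γ = atan2(R₃₂, −R₃₁) mod 2π = 4.265802
Need the full column D^3_{m',1} for m'=−3..3 at α=6.0678, β=0.5015, γ=4.2658.
cos(β/2)=0.968729, sin(β/2)=0.248120
d^3_{-3,1}: single k=4 term ⇒ +0.013775;  D = +0.002731+0.013502i
d^3_{-2,1}: k∈[3..4] ⇒ +0.087826 -0.002881 = +0.084945;  D = -0.001345+0.084935i
d^3_{-1,1}: k∈[2..4] ⇒ +0.325300 -0.028454 +0.000233 = +0.297080;  D = -0.068078+0.289174i
d^3_{0,1}: k∈[1..3] ⇒ +0.733271 -0.144313 +0.003156 = +0.592114;  D = -0.255728+0.534043i
d^3_{1,1}: k∈[0..2] ⇒ +0.826446 -0.433734 +0.021340 = +0.414053;  D = -0.254504+0.326599i
d^3_{2,1}: k∈[0..1] ⇒ -0.669382 +0.087826 = -0.581556;  D = +0.447240-0.371730i
d^3_{3,1}: single k=0 term ⇒ +0.209981;  D = -0.186437+0.096607i
Y_3^{m'}(θ=2.6732,φ=0.4089) and Σ D·Y over m':
  (+0.0027+0.0135i)·(+0.0130-0.0361i)  (-0.0013+0.0849i)·(-0.1271+0.1356i)  (-0.0681+0.2892i)·(+0.3991-0.1729i)  (-0.2557+0.5340i)·(-0.3266+0.0000i)  (-0.2545+0.3266i)·(-0.3991-0.1729i)  (+0.4472-0.3717i)·(-0.1271-0.1356i)  (-0.1864+0.0966i)·(-0.0130-0.0361i)
Y_3^1(R⁻¹ n̂) = +0.152241-0.152412i

Re=0.1522 Im=-0.1524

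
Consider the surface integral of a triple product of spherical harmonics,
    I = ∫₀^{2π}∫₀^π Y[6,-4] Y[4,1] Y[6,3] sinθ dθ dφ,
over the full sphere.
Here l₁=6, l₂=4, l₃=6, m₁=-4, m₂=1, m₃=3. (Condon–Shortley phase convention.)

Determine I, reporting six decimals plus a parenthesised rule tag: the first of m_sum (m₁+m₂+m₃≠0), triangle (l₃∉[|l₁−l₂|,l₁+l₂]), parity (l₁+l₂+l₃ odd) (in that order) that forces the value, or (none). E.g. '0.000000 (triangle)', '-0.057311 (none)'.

Checks pass: Σm=0; 16 even; l₃=6∈[2,10].
(2·6+1)(2·4+1)(2·6+1) = 1521
Δ: 4! 8! 4! / 17! → 1/15315300
sum: t=0:+1/829440 t=1:−1/25920 t=2:+1/9216 t=3:−1/25920 t=4:+1/829440 = 7/207360
3j²(6 4 6; 0 0 0) = Δ·Π!·Σ² = 28/2431  (sign +1)
sum: t=2:+1/967680 t=3:−1/120960 t=4:+1/207360 = -1/414720
3j²(6 4 6; -4 1 3) = Δ·Π!·Σ² = 21/4862  (sign +1)
combine: 4πI² = 1521·28/2431·21/4862 = 2646/34969
take √, sign +1: I = 0.07759762
No selection rule forces the value: the integral is nonzero (none).

0.077598 (none)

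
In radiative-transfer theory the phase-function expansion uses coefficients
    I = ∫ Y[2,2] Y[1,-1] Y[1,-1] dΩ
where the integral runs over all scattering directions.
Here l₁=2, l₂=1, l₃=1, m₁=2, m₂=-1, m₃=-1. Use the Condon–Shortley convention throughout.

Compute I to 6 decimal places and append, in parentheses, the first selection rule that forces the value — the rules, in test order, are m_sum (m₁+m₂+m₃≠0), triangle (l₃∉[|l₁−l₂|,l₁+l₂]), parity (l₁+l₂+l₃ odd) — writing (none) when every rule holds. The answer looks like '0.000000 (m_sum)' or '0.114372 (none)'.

0.309019 (none)

Checks pass: Σm=0; 4 even; l₃=1∈[1,3].
(2·2+1)(2·1+1)(2·1+1) = 45
Δ: 2! 2! 0! / 5! → 1/30
sum: t=1:−1/1 = -1/1
3j²(2 1 1; 0 0 0) = Δ·Π!·Σ² = 2/15  (sign +1)
sum: t=0:+1/4 = 1/4
3j²(2 1 1; 2 -1 -1) = Δ·Π!·Σ² = 1/5  (sign +1)
combine: 4πI² = 45·2/15·1/5 = 6/5
take √, sign +1: I = 0.30901936
No selection rule forces the value: the integral is nonzero (none).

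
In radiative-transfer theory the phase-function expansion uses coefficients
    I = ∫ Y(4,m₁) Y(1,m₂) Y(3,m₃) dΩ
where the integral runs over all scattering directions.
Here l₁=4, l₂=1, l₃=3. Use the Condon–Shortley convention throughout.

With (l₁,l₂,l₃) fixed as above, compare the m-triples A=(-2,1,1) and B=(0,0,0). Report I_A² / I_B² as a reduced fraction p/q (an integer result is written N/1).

Same 4,1,3: normalisation and zero-m 3j drop out of the ratio.
A: Δ: 2! 6! 0! / 9! → 1/252; sum: t=2:+1/96 = 1/96; 3j²(4 1 3; -2 1 1) = Δ·Π!·Σ² = 5/84  (sign +1)
B: Δ: 2! 6! 0! / 9! → 1/252; sum: t=1:−1/36 = -1/36; 3j²(4 1 3; 0 0 0) = Δ·Π!·Σ² = 4/63  (sign +1)
I_A²/I_B² = (5/84)/(4/63) = 15/16

15/16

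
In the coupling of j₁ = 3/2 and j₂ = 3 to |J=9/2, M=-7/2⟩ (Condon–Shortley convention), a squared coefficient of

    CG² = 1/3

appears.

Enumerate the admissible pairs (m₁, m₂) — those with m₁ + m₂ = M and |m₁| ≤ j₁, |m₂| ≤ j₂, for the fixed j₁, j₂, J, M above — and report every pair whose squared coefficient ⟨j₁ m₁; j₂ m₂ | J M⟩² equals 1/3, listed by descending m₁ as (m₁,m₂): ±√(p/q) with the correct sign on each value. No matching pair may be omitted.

(-1/2,-3): +√(1/3)

Admissible pairs with m₁+m₂ = M = -7/2: (-3/2,-2), (-1/2,-3)
  (m₁,m₂)=(-1/2,-3): CG² = 1/3, CG = +√(1/3)   ← matches the target
  (m₁,m₂)=(-3/2,-2): CG² = 2/3, CG = +√(2/3)
Pairs with CG² = 1/3: (-1/2,-3): +√(1/3)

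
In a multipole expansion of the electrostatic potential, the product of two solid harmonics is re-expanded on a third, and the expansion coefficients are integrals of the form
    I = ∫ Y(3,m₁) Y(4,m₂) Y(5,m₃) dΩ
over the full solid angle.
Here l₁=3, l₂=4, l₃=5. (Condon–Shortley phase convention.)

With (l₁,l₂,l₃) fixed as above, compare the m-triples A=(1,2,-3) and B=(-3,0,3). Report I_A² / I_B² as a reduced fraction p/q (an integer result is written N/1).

l's match ⇒ only the (l;m) 3-j factors differ between A and B.
A: triangle coeff Δ(3,4,5) = 1/180180; Σ_t [0,2]: t=0:+1/5760 t=1:−1/720 t=2:+1/2304 = -1/1280; (3j)²=27/1430 [(3 4 5; 1 2 -3)], sign=-1
B: triangle coeff Δ(3,4,5) = 1/180180; Σ_t [2,2]: t=2:+1/2304 = 1/2304; (3j)²=5/143 [(3 4 5; -3 0 3)], sign=+1
I_A²/I_B² = (27/1430)/(5/143) = 27/50

27/50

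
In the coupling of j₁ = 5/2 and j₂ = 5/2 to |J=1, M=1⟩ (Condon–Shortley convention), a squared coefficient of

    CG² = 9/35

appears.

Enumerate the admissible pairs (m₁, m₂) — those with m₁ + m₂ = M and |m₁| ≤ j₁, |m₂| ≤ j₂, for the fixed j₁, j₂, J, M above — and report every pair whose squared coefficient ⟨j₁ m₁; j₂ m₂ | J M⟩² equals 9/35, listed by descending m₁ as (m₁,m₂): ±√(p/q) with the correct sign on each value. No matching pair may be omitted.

Admissible pairs with m₁+m₂ = M = 1: (-3/2,5/2), (-1/2,3/2), (1/2,1/2), (3/2,-1/2), (5/2,-3/2)
  (m₁,m₂)=(5/2,-3/2): CG² = 1/7, CG = +√(1/7)
  (m₁,m₂)=(3/2,-1/2): CG² = 8/35, CG = −√(8/35)
  (m₁,m₂)=(1/2,1/2): CG² = 9/35, CG = +√(9/35)   ← matches the target
  (m₁,m₂)=(-1/2,3/2): CG² = 8/35, CG = −√(8/35)
  (m₁,m₂)=(-3/2,5/2): CG² = 1/7, CG = +√(1/7)
Pairs with CG² = 9/35: (1/2,1/2): +√(9/35)

(1/2,1/2): +√(9/35)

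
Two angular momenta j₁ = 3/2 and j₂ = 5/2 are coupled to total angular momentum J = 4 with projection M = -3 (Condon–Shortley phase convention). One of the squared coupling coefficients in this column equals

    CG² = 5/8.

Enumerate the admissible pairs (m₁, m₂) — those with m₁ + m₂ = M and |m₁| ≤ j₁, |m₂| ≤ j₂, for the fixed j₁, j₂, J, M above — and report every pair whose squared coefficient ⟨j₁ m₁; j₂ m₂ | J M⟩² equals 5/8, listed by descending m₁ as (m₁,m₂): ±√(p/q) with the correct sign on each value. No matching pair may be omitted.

Admissible pairs with m₁+m₂ = M = -3: (-3/2,-3/2), (-1/2,-5/2)
  (m₁,m₂)=(-1/2,-5/2): CG² = 3/8, CG = +√(3/8)
  (m₁,m₂)=(-3/2,-3/2): CG² = 5/8, CG = +√(5/8)   ← matches the target
Pairs with CG² = 5/8: (-3/2,-3/2): +√(5/8)

(-3/2,-3/2): +√(5/8)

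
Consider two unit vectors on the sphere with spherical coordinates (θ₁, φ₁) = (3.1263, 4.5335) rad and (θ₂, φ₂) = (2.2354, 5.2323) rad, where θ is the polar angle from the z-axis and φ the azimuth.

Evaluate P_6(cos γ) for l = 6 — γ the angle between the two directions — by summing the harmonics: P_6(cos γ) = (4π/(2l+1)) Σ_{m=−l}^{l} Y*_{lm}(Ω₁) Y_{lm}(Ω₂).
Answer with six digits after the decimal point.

Expand P_6 via completeness: Σ_{m} conj(Y_{6,m}) at Ω₁ times Y_{6,m} at Ω₂ —
  m=-6: (-0.000000+0.000000i) × (+0.114894+0.002543i) = -0.000000+0.000000i  (running Σ = -0.000000+0.000000i)
  m=-5: (+0.000000+0.000000i) × (-0.160913+0.267207i) = -0.000000+0.000000i  (running Σ = -0.000000+0.000000i)
  m=-4: (+0.000000-0.000000i) × (-0.212487-0.380905i) = -0.000000-0.000000i  (running Σ = -0.000000-0.000000i)
  m=-3: (-0.000010-0.000016i) × (+0.232017+0.002567i) = -0.000002-0.000004i  (running Σ = -0.000002-0.000004i)
  m=-2: (-0.001141+0.000426i) × (+0.109561-0.186573i) = -0.000045+0.000260i  (running Σ = -0.000048+0.000256i)
  m=-1: (+0.008957+0.049537i) × (+0.162623+0.284086i) = -0.012616+0.010601i  (running Σ = -0.012664+0.010856i)
  m=0: (+1.014611-0.000000i) × (+0.132000+0.000000i) = +0.133929+0.000000i  (running Σ = +0.121265+0.010856i)
  m=1: (-0.008957+0.049537i) × (-0.162623+0.284086i) = -0.012616-0.010601i  (running Σ = +0.108649+0.000256i)
  m=2: (-0.001141-0.000426i) × (+0.109561+0.186573i) = -0.000045-0.000260i  (running Σ = +0.108603-0.000004i)
  m=3: (+0.000010-0.000016i) × (-0.232017+0.002567i) = -0.000002+0.000004i  (running Σ = +0.108601-0.000000i)
  m=4: (+0.000000+0.000000i) × (-0.212487+0.380905i) = -0.000000+0.000000i  (running Σ = +0.108601+0.000000i)
  m=5: (-0.000000+0.000000i) × (+0.160913+0.267207i) = -0.000000-0.000000i  (running Σ = +0.108601+0.000000i)
  m=6: (-0.000000-0.000000i) × (+0.114894-0.002543i) = -0.000000-0.000000i  (running Σ = +0.108601-0.000000i)
Total Σ_m = +0.108601-0.000000i. Multiply by 0.966644: +0.104979-0.000000i. P_6(cos γ) = 0.104979

0.104979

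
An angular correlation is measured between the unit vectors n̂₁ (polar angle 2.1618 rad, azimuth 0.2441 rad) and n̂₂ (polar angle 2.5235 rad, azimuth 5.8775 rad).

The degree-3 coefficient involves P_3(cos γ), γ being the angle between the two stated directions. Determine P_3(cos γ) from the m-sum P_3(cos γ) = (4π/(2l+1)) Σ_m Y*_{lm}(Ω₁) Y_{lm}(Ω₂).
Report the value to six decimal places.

Summing Y*_{l m}(θ₁,φ₁)·Y_{l m}(θ₂,φ₂) over m ∈ [−3, 3]; prefactor 4π/(2·3+1) = 1.795196:
  term(m=-3) = -0.00717 + 0.01802j   from Y*(Ω₁)=0.17765 + 0.15972j, Y(Ω₂)=0.02812 + 0.07616j
  term(m=-2) = 0.02942 + 0.10581j   from Y*(Ω₁)=-0.34678 - 0.18417j, Y(Ω₂)=-0.19257 - 0.20284j
  term(m=-1) = 0.05130 + 0.03898j   from Y*(Ω₁)=0.14383 + 0.03582j, Y(Ω₂)=0.39939 + 0.17154j
  term(m=+0) = -0.02939 + 0.00000j   from Y*(Ω₁)=0.30102 + 0.00000j, Y(Ω₂)=-0.09763 + 0.00000j
  term(m=+1) = 0.05130 - 0.03898j   from Y*(Ω₁)=-0.14383 + 0.03582j, Y(Ω₂)=-0.39939 + 0.17154j
  term(m=+2) = 0.02942 - 0.10581j   from Y*(Ω₁)=-0.34678 + 0.18417j, Y(Ω₂)=-0.19257 + 0.20284j
  term(m=+3) = -0.00717 - 0.01802j   from Y*(Ω₁)=-0.17765 + 0.15972j, Y(Ω₂)=-0.02812 + 0.07616j
Total Σ_m = 0.11772 - 0.00000j. Multiply by 1.795196: 0.21133 - 0.00000j. P_3(cos γ) = 0.211329

0.211329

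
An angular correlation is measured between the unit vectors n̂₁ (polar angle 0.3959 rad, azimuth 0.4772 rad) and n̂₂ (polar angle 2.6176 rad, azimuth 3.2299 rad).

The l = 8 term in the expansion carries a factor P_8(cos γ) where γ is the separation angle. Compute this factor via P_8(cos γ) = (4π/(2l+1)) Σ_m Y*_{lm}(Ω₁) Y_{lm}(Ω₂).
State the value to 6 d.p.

0.334500

Summing Y*_{l m}(θ₁,φ₁)·Y_{l m}(θ₂,φ₂) over m ∈ [−8, 8]; prefactor 4π/(2·8+1) = 0.739198:
  term(m=-8) = (-0.000001, 0.000000)   from Y*(Ω₁)=(-0.000197, -0.000158), Y(Ω₂)=(0.001540, -0.001314)
  term(m=-7) = (-0.000031, 0.000014)   from Y*(Ω₁)=(-0.002365, -0.000477), Y(Ω₂)=(0.011420, -0.008121)
  term(m=-6) = (-0.000609, 0.000637)   from Y*(Ω₁)=(-0.014010, 0.004004), Y(Ω₂)=(0.052207, -0.030578)
  term(m=-5) = (-0.004154, 0.010593)   from Y*(Ω₁)=(-0.045501, 0.042867), Y(Ω₂)=(0.164563, -0.077782)
  term(m=-4) = (0.001131, 0.074302)   from Y*(Ω₁)=(-0.064435, 0.183319), Y(Ω₂)=(0.358815, -0.132292)
  term(m=-3) = (0.085285, 0.199424)   from Y*(Ω₁)=(0.058544, 0.417868), Y(Ω₂)=(0.496098, -0.134591)
  term(m=-2) = (0.116697, 0.114934)   from Y*(Ω₁)=(0.323915, 0.457196), Y(Ω₂)=(0.287777, -0.051361)
  term(m=-1) = (-0.055040, -0.022553)   from Y*(Ω₁)=(0.205366, 0.106186), Y(Ω₂)=(-0.256278, 0.022690)
  term(m=+0) = (0.165959, 0.000000)   from Y*(Ω₁)=(-0.422099, -0.000000), Y(Ω₂)=(-0.393174, 0.000000)
  term(m=+1) = (-0.055040, 0.022553)   from Y*(Ω₁)=(-0.205366, 0.106186), Y(Ω₂)=(0.256278, 0.022690)
  term(m=+2) = (0.116697, -0.114934)   from Y*(Ω₁)=(0.323915, -0.457196), Y(Ω₂)=(0.287777, 0.051361)
  term(m=+3) = (0.085285, -0.199424)   from Y*(Ω₁)=(-0.058544, 0.417868), Y(Ω₂)=(-0.496098, -0.134591)
  term(m=+4) = (0.001131, -0.074302)   from Y*(Ω₁)=(-0.064435, -0.183319), Y(Ω₂)=(0.358815, 0.132292)
  term(m=+5) = (-0.004154, -0.010593)   from Y*(Ω₁)=(0.045501, 0.042867), Y(Ω₂)=(-0.164563, -0.077782)
  term(m=+6) = (-0.000609, -0.000637)   from Y*(Ω₁)=(-0.014010, -0.004004), Y(Ω₂)=(0.052207, 0.030578)
  term(m=+7) = (-0.000031, -0.000014)   from Y*(Ω₁)=(0.002365, -0.000477), Y(Ω₂)=(-0.011420, -0.008121)
  term(m=+8) = (-0.000001, -0.000000)   from Y*(Ω₁)=(-0.000197, 0.000158), Y(Ω₂)=(0.001540, 0.001314)
Total Σ_m = (0.452517, 0.000000). Multiply by 0.739198: (0.334500, 0.000000). P_8(cos γ) = 0.334500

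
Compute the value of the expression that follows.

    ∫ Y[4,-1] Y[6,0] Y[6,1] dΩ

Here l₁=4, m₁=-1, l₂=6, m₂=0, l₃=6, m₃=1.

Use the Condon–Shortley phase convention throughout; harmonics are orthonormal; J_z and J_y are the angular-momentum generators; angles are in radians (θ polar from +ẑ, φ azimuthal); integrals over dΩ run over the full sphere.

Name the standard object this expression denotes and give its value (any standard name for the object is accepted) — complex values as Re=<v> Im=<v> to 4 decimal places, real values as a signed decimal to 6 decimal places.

Gaunt coefficient, -0.043721

This is a Gaunt coefficient — the integral of a triple product of spherical harmonics over the sphere.
Checks pass: Σm=0; 16 even; l₃=6∈[2,10].
(2·4+1)(2·6+1)(2·6+1) = 1521
Δ: 4! 4! 8! / 17! → 1/15315300
sum: t=0:+1/829440 t=1:−1/25920 t=2:+1/9216 t=3:−1/25920 t=4:+1/829440 = 7/207360
3j²(4 6 6; 0 0 0) = Δ·Π!·Σ² = 28/2431  (sign +1)
sum: t=1:−1/103680 t=2:+1/13824 t=3:−1/17280 t=4:+1/207360 = 1/103680
3j²(4 6 6; -1 0 1) = Δ·Π!·Σ² = 10/7293  (sign -1)
combine: 4πI² = 1521·28/2431·10/7293 = 840/34969
take √, sign -1: I = -0.04372130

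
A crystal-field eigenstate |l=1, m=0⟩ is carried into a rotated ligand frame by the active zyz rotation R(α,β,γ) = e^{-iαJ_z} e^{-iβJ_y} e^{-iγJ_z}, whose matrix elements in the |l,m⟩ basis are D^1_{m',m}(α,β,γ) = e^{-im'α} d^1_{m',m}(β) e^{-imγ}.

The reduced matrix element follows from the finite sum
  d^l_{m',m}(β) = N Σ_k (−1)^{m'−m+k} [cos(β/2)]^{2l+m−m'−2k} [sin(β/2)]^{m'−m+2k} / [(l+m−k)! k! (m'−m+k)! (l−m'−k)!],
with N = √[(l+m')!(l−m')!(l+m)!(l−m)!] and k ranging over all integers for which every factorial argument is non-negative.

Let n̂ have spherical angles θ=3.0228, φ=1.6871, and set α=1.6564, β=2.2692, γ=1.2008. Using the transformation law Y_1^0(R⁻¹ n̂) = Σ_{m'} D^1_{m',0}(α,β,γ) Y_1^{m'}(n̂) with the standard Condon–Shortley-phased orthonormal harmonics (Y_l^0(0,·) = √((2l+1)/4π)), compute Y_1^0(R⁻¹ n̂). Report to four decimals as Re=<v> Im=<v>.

Need the full column D^1_{m',0} for m'=−1..1 at α=1.6564, β=2.2692, γ=1.2008.
cos(β/2)=0.422495, sin(β/2)=0.906365
d^1_{-1,0}: single k=1 term ⇒ +0.541552;  D = -0.046302+0.539569i
d^1_{0,0}: k∈[0..1] ⇒ +0.178502 -0.821498 = -0.642996;  D = -0.642996+0.000000i
d^1_{1,0}: single k=0 term ⇒ -0.541552;  D = +0.046302+0.539569i
Y_1^{m'}(θ=3.0228,φ=1.6871) and Σ D·Y over m':
  (-0.0463+0.5396i)·(-0.0048-0.0407i)  (-0.6430+0.0000i)·(-0.4852+0.0000i)  (+0.0463+0.5396i)·(+0.0048-0.0407i)
Y_1^0(R⁻¹ n̂) = +0.356283+0.000000i

Re=0.3563 Im=0.0000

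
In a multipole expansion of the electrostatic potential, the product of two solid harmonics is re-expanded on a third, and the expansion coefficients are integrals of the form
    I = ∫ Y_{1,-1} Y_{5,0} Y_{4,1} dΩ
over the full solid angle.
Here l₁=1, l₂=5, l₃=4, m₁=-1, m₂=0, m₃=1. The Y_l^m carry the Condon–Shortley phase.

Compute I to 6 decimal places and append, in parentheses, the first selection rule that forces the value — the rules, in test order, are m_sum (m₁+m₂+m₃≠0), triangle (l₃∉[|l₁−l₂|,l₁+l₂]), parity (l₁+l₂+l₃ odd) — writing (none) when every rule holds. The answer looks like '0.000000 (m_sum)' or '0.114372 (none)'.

0.155288 (none)

Checks pass: Σm=0; 10 even; l₃=4∈[4,6].
(2·1+1)(2·5+1)(2·4+1) = 297
Δ: 2! 0! 8! / 11! → 1/495
sum: t=1:−1/576 = -1/576
3j²(1 5 4; 0 0 0) = Δ·Π!·Σ² = 5/99  (sign -1)
sum: t=2:+1/1440 = 1/1440
3j²(1 5 4; -1 0 1) = Δ·Π!·Σ² = 2/99  (sign -1)
combine: 4πI² = 297·5/99·2/99 = 10/33
take √, sign +1: I = 0.15528807
No selection rule forces the value: the integral is nonzero (none).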